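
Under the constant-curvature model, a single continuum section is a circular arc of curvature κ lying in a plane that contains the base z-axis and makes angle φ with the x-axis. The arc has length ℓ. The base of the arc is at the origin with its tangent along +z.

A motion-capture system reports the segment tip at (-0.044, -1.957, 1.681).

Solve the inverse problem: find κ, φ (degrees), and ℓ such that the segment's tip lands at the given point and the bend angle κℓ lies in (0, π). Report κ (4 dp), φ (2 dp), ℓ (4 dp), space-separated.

ρ = √(x²+y²) = √(-0.044² + -1.957²) = 1.95749
φ = atan2(y, x) mod 360° = atan2(-1.957, -0.044) = 268.7120°
|p|² = ρ² + z² = 1.95749² + 1.681² = 6.65755
κ = 2ρ / |p|² = 2×1.95749 / 6.65755 = 0.58805
θ = 2·atan2(ρ, z) = 2·atan2(1.95749, 1.681) = 1.72249 rad
ℓ = θ/κ = 1.72249/0.58805 = 2.92914

0.5881 268.71 2.9291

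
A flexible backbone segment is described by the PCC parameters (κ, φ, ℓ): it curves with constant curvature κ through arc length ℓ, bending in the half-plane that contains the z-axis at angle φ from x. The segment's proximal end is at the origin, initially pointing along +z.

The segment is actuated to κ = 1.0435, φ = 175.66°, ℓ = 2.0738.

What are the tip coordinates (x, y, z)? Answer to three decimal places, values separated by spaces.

-1.490 0.113 0.795

θ = κ·ℓ = 1.0435 × 2.0738 = 2.16401 rad
ρ = (1 − cos θ)/κ = (1 − -0.55903)/1.0435 = 1.49404
z = sin θ / κ = 0.82915/1.0435 = 0.79458
x = ρ cos φ = 1.49404 × cos(175.66°) = -1.48975
y = ρ sin φ = 1.49404 × sin(175.66°) = 0.11306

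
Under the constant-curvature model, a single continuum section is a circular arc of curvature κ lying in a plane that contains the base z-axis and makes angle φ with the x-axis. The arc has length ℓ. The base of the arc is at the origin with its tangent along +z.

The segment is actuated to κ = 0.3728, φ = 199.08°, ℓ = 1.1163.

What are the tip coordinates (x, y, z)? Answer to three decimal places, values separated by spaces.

-0.216 -0.075 1.084

θ = κ·ℓ = 0.3728 × 1.1163 = 0.41616 rad
ρ = (1 − cos θ)/κ = (1 − 0.91465)/0.3728 = 0.22894
z = sin θ / κ = 0.40425/0.3728 = 1.08436
x = ρ cos φ = 0.22894 × cos(199.08°) = -0.21637
y = ρ sin φ = 0.22894 × sin(199.08°) = -0.07484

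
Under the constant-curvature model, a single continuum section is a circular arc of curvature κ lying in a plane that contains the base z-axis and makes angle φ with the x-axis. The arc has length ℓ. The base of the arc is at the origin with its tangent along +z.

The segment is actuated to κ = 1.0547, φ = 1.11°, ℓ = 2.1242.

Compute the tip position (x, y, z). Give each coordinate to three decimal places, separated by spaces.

1.536 0.030 0.743

θ = κ·ℓ = 1.0547 × 2.1242 = 2.24039 rad
ρ = (1 − cos θ)/κ = (1 − -0.62067)/1.0547 = 1.53662
z = sin θ / κ = 0.78407/1.0547 = 0.74341
x = ρ cos φ = 1.53662 × cos(1.11°) = 1.53633
y = ρ sin φ = 1.53662 × sin(1.11°) = 0.02977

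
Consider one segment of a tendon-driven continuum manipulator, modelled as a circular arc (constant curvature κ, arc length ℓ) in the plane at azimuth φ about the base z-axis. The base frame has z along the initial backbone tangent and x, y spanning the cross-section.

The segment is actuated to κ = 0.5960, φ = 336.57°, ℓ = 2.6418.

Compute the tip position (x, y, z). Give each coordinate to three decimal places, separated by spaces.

1.545 -0.670 1.678

θ = κ·ℓ = 0.5960 × 2.6418 = 1.57451 rad
ρ = (1 − cos θ)/κ = (1 − -0.00372)/0.5960 = 1.68409
z = sin θ / κ = 0.99999/0.5960 = 1.67784
x = ρ cos φ = 1.68409 × cos(336.57°) = 1.54523
y = ρ sin φ = 1.68409 × sin(336.57°) = -0.66964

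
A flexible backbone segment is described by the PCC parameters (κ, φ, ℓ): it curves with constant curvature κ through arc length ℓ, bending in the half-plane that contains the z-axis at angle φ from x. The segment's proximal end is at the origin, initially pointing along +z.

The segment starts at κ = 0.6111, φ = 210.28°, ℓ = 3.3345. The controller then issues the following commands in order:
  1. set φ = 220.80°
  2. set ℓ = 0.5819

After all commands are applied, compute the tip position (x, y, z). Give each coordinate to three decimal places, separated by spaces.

initial: κ=0.6111, φ=210.28°, ℓ=3.3345
cmd 1: set φ=220.80° → (κ,φ,ℓ)=(0.6111,220.80°,3.3345) → tip=(-1.7963,-1.5506,1.4612)
cmd 2: set ℓ=0.5819 → (κ,φ,ℓ)=(0.6111,220.80°,0.5819) → tip=(-0.0775,-0.0669,0.5697)

-0.077 -0.067 0.570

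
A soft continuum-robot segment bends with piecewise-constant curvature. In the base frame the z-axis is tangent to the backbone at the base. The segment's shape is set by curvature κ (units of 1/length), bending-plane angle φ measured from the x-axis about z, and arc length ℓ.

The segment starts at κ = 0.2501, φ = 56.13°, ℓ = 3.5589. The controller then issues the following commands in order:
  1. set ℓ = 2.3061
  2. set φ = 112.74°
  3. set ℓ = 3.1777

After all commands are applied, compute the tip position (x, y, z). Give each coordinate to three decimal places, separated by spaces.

initial: κ=0.2501, φ=56.13°, ℓ=3.5589
cmd 1: set ℓ=2.3061 → (κ,φ,ℓ)=(0.2501,56.13°,2.3061) → tip=(0.3605,0.5370,2.1804)
cmd 2: set φ=112.74° → (κ,φ,ℓ)=(0.2501,112.74°,2.3061) → tip=(-0.2500,0.5965,2.1804)
cmd 3: set ℓ=3.1777 → (κ,φ,ℓ)=(0.2501,112.74°,3.1777) → tip=(-0.4630,1.1046,2.8536)

-0.463 1.105 2.854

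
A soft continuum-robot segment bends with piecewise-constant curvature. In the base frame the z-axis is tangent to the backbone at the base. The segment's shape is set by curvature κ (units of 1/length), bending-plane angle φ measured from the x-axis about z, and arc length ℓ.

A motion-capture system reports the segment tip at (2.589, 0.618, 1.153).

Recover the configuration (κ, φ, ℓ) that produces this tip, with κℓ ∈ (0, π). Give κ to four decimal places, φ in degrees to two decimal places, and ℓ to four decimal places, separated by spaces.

ρ = √(x²+y²) = √(2.589² + 0.618²) = 2.66174
φ = atan2(y, x) mod 360° = atan2(0.618, 2.589) = 13.4254°
|p|² = ρ² + z² = 2.66174² + 1.153² = 8.41425
κ = 2ρ / |p|² = 2×2.66174 / 8.41425 = 0.63267
θ = 2·atan2(ρ, z) = 2·atan2(2.66174, 1.153) = 2.32404 rad
ℓ = θ/κ = 2.32404/0.63267 = 3.67337

0.6327 13.43 3.6734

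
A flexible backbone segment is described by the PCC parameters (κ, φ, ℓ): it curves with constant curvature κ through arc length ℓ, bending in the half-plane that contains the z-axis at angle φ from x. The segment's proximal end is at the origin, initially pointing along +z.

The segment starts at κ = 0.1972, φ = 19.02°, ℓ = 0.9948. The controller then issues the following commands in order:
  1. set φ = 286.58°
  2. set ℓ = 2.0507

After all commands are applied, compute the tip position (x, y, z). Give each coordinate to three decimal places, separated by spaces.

0.117 -0.392 1.995

initial: κ=0.1972, φ=19.02°, ℓ=0.9948
cmd 1: set φ=286.58° → (κ,φ,ℓ)=(0.1972,286.58°,0.9948) → tip=(0.0278,-0.0932,0.9884)
cmd 2: set ℓ=2.0507 → (κ,φ,ℓ)=(0.1972,286.58°,2.0507) → tip=(0.1167,-0.3920,1.9953)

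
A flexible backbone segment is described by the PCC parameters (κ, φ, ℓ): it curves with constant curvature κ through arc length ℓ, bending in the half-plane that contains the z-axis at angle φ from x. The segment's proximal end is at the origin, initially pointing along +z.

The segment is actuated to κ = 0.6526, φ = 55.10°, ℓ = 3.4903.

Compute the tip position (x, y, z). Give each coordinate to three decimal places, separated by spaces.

θ = κ·ℓ = 0.6526 × 3.4903 = 2.27777 rad
ρ = (1 − cos θ)/κ = (1 − -0.64954)/0.6526 = 2.52764
z = sin θ / κ = 0.76033/0.6526 = 1.16508
x = ρ cos φ = 2.52764 × cos(55.10°) = 1.44618
y = ρ sin φ = 2.52764 × sin(55.10°) = 2.07305

1.446 2.073 1.165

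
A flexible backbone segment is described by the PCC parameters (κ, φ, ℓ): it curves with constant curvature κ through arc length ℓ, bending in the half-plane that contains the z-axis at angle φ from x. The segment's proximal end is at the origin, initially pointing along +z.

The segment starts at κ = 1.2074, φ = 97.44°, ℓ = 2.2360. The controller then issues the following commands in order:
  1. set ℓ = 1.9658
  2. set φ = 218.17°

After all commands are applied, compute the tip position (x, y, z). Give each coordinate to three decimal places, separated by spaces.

-1.119 -0.880 0.575

initial: κ=1.2074, φ=97.44°, ℓ=2.2360
cmd 1: set ℓ=1.9658 → (κ,φ,ℓ)=(1.2074,97.44°,1.9658) → tip=(-0.1844,1.4119,0.5754)
cmd 2: set φ=218.17° → (κ,φ,ℓ)=(1.2074,218.17°,1.9658) → tip=(-1.1195,-0.8800,0.5754)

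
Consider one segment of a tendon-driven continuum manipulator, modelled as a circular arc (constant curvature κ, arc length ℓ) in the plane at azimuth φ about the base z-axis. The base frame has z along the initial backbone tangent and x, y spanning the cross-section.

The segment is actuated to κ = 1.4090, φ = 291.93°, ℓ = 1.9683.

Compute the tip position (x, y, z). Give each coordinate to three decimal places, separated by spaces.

θ = κ·ℓ = 1.4090 × 1.9683 = 2.77333 rad
ρ = (1 − cos θ)/κ = (1 − -0.93296)/1.4090 = 1.37186
z = sin θ / κ = 0.35999/1.4090 = 0.25549
x = ρ cos φ = 1.37186 × cos(291.93°) = 0.51235
y = ρ sin φ = 1.37186 × sin(291.93°) = -1.27260

0.512 -1.273 0.255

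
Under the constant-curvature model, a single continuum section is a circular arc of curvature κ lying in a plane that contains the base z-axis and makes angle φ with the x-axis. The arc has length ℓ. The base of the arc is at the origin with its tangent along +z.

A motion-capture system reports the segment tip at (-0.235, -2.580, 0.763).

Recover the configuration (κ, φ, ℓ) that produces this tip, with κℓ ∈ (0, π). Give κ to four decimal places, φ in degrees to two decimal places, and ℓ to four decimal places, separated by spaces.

ρ = √(x²+y²) = √(-0.235² + -2.580²) = 2.59068
φ = atan2(y, x) mod 360° = atan2(-2.580, -0.235) = 264.7956°
|p|² = ρ² + z² = 2.59068² + 0.763² = 7.29379
κ = 2ρ / |p|² = 2×2.59068 / 7.29379 = 0.71038
θ = 2·atan2(ρ, z) = 2·atan2(2.59068, 0.763) = 2.56875 rad
ℓ = θ/κ = 2.56875/0.71038 = 3.61603

0.7104 264.80 3.6160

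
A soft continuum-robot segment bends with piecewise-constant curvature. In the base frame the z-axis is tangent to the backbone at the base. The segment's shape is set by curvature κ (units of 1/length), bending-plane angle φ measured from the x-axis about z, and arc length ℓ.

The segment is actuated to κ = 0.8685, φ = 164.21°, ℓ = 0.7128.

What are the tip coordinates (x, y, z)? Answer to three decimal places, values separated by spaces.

θ = κ·ℓ = 0.8685 × 0.7128 = 0.61907 rad
ρ = (1 − cos θ)/κ = (1 − 0.81442)/0.8685 = 0.21368
z = sin θ / κ = 0.58028/0.8685 = 0.66814
x = ρ cos φ = 0.21368 × cos(164.21°) = -0.20562
y = ρ sin φ = 0.21368 × sin(164.21°) = 0.05814

-0.206 0.058 0.668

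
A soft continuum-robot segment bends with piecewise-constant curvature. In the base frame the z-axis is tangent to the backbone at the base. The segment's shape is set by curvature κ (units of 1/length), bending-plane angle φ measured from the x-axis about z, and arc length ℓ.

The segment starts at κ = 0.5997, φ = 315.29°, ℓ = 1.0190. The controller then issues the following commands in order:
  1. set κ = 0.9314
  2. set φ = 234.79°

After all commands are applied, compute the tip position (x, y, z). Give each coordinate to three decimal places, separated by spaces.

initial: κ=0.5997, φ=315.29°, ℓ=1.0190
cmd 1: set κ=0.9314 → (κ,φ,ℓ)=(0.9314,315.29°,1.0190) → tip=(0.3186,-0.3154,0.8728)
cmd 2: set φ=234.79° → (κ,φ,ℓ)=(0.9314,234.79°,1.0190) → tip=(-0.2585,-0.3663,0.8728)

-0.259 -0.366 0.873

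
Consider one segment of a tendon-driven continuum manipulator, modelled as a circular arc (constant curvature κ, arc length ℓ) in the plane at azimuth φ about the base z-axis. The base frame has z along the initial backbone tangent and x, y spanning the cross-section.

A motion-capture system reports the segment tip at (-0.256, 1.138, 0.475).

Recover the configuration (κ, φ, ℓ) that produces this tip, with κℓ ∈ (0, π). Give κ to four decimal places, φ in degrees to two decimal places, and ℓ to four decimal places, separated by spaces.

1.4707 102.68 1.6102

ρ = √(x²+y²) = √(-0.256² + 1.138²) = 1.16644
φ = atan2(y, x) mod 360° = atan2(1.138, -0.256) = 102.6780°
|p|² = ρ² + z² = 1.16644² + 0.475² = 1.58620
κ = 2ρ / |p|² = 2×1.16644 / 1.58620 = 1.47073
θ = 2·atan2(ρ, z) = 2·atan2(1.16644, 0.475) = 2.36816 rad
ℓ = θ/κ = 2.36816/1.47073 = 1.61019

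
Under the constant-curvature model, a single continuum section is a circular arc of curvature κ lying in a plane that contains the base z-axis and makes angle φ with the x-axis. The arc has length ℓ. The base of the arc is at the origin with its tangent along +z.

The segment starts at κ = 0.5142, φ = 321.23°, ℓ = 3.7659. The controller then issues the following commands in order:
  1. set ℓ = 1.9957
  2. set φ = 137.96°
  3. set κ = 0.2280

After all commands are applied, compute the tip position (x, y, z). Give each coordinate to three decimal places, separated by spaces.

initial: κ=0.5142, φ=321.23°, ℓ=3.7659
cmd 1: set ℓ=1.9957 → (κ,φ,ℓ)=(0.5142,321.23°,1.9957) → tip=(0.7307,-0.5869,1.6634)
cmd 2: set φ=137.96° → (κ,φ,ℓ)=(0.5142,137.96°,1.9957) → tip=(-0.6961,0.6276,1.6634)
cmd 3: set κ=0.2280 → (κ,φ,ℓ)=(0.2280,137.96°,1.9957) → tip=(-0.3314,0.2988,1.9275)

-0.331 0.299 1.928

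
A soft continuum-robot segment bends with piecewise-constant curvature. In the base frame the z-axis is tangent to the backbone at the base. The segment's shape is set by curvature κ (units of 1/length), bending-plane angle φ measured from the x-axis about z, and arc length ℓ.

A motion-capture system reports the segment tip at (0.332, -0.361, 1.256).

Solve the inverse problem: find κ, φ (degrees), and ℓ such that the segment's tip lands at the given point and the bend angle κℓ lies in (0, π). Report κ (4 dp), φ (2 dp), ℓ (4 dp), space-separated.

ρ = √(x²+y²) = √(0.332² + -0.361²) = 0.49045
φ = atan2(y, x) mod 360° = atan2(-0.361, 0.332) = 312.6037°
|p|² = ρ² + z² = 0.49045² + 1.256² = 1.81808
κ = 2ρ / |p|² = 2×0.49045 / 1.81808 = 0.53953
θ = 2·atan2(ρ, z) = 2·atan2(0.49045, 1.256) = 0.74456 rad
ℓ = θ/κ = 0.74456/0.53953 = 1.38002

0.5395 312.60 1.3800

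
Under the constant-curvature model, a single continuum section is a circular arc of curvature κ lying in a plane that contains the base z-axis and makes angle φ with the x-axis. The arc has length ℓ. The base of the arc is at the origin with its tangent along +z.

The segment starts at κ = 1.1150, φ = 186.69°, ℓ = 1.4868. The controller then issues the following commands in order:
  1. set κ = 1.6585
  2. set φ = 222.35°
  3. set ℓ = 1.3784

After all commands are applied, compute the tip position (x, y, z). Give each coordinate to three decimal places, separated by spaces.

-0.738 -0.673 0.455

initial: κ=1.1150, φ=186.69°, ℓ=1.4868
cmd 1: set κ=1.6585 → (κ,φ,ℓ)=(1.6585,186.69°,1.4868) → tip=(-1.0661,-0.1250,0.3771)
cmd 2: set φ=222.35° → (κ,φ,ℓ)=(1.6585,222.35°,1.4868) → tip=(-0.7933,-0.7231,0.3771)
cmd 3: set ℓ=1.3784 → (κ,φ,ℓ)=(1.6585,222.35°,1.3784) → tip=(-0.7379,-0.6726,0.4552)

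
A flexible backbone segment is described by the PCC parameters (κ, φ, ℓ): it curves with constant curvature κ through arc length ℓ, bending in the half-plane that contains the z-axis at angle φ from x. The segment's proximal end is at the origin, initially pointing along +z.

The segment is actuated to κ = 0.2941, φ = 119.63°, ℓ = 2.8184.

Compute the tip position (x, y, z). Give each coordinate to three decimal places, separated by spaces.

θ = κ·ℓ = 0.2941 × 2.8184 = 0.82889 rad
ρ = (1 − cos θ)/κ = (1 − 0.67569)/0.2941 = 1.10271
z = sin θ / κ = 0.73718/0.2941 = 2.50657
x = ρ cos φ = 1.10271 × cos(119.63°) = -0.54518
y = ρ sin φ = 1.10271 × sin(119.63°) = 0.95851

-0.545 0.959 2.507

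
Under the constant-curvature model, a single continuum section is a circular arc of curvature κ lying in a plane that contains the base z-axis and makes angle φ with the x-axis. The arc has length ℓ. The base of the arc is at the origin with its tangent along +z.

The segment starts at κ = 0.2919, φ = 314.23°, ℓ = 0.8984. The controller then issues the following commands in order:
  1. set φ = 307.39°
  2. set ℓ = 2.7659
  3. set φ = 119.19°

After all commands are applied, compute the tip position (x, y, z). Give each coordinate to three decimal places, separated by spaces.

initial: κ=0.2919, φ=314.23°, ℓ=0.8984
cmd 1: set φ=307.39° → (κ,φ,ℓ)=(0.2919,307.39°,0.8984) → tip=(0.0711,-0.0931,0.8881)
cmd 2: set ℓ=2.7659 → (κ,φ,ℓ)=(0.2919,307.39°,2.7659) → tip=(0.6420,-0.8400,2.4751)
cmd 3: set φ=119.19° → (κ,φ,ℓ)=(0.2919,119.19°,2.7659) → tip=(-0.5156,0.9229,2.4751)

-0.516 0.923 2.475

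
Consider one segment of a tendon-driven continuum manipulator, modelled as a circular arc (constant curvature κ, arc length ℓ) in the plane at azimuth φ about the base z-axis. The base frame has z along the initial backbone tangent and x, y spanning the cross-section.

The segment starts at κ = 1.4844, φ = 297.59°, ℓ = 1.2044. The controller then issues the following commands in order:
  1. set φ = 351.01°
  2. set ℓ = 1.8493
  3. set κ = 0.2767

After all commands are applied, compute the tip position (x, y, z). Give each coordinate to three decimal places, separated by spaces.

initial: κ=1.4844, φ=297.59°, ℓ=1.2044
cmd 1: set φ=351.01° → (κ,φ,ℓ)=(1.4844,351.01°,1.2044) → tip=(0.8087,-0.1279,0.6579)
cmd 2: set ℓ=1.8493 → (κ,φ,ℓ)=(1.4844,351.01°,1.8493) → tip=(1.2792,-0.2024,0.2602)
cmd 3: set κ=0.2767 → (κ,φ,ℓ)=(0.2767,351.01°,1.8493) → tip=(0.4572,-0.0723,1.7696)

0.457 -0.072 1.770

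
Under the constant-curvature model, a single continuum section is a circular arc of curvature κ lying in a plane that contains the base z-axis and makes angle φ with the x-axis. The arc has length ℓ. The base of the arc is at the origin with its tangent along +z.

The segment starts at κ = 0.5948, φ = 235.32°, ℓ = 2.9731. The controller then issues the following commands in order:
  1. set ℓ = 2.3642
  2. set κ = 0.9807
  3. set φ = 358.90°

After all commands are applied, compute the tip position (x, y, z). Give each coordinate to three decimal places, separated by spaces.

1.713 -0.033 0.748

initial: κ=0.5948, φ=235.32°, ℓ=2.9731
cmd 1: set ℓ=2.3642 → (κ,φ,ℓ)=(0.5948,235.32°,2.3642) → tip=(-0.7999,-1.1561,1.6585)
cmd 2: set κ=0.9807 → (κ,φ,ℓ)=(0.9807,235.32°,2.3642) → tip=(-0.9747,-1.4087,0.7476)
cmd 3: set φ=358.90° → (κ,φ,ℓ)=(0.9807,358.90°,2.3642) → tip=(1.7128,-0.0329,0.7476)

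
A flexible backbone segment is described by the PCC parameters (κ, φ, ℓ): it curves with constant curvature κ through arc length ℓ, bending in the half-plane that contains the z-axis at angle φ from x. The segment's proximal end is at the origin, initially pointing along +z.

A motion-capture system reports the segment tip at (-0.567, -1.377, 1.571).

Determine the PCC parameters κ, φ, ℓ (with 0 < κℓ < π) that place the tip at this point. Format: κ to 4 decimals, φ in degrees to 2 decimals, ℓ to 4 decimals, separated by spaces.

0.6356 247.62 2.3871

ρ = √(x²+y²) = √(-0.567² + -1.377²) = 1.48917
φ = atan2(y, x) mod 360° = atan2(-1.377, -0.567) = 247.6199°
|p|² = ρ² + z² = 1.48917² + 1.571² = 4.68566
κ = 2ρ / |p|² = 2×1.48917 / 4.68566 = 0.63563
θ = 2·atan2(ρ, z) = 2·atan2(1.48917, 1.571) = 1.51733 rad
ℓ = θ/κ = 1.51733/0.63563 = 2.38713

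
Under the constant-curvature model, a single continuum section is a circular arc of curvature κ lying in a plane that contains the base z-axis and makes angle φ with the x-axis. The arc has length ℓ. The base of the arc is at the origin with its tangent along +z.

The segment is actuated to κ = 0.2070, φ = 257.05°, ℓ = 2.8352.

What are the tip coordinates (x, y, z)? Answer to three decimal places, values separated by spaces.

-0.181 -0.788 2.675

θ = κ·ℓ = 0.2070 × 2.8352 = 0.58689 rad
ρ = (1 − cos θ)/κ = (1 − 0.83267)/0.2070 = 0.80836
z = sin θ / κ = 0.55377/0.2070 = 2.67522
x = ρ cos φ = 0.80836 × cos(257.05°) = -0.18115
y = ρ sin φ = 0.80836 × sin(257.05°) = -0.78780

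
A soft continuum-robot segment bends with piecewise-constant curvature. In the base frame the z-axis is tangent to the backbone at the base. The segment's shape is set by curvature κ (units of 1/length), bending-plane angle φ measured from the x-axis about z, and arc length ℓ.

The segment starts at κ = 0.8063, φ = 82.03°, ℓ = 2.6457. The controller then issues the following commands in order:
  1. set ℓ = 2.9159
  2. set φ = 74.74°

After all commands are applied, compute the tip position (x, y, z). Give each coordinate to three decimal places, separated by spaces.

0.556 2.038 0.881

initial: κ=0.8063, φ=82.03°, ℓ=2.6457
cmd 1: set ℓ=2.9159 → (κ,φ,ℓ)=(0.8063,82.03°,2.9159) → tip=(0.2929,2.0923,0.8814)
cmd 2: set φ=74.74° → (κ,φ,ℓ)=(0.8063,74.74°,2.9159) → tip=(0.5561,2.0382,0.8814)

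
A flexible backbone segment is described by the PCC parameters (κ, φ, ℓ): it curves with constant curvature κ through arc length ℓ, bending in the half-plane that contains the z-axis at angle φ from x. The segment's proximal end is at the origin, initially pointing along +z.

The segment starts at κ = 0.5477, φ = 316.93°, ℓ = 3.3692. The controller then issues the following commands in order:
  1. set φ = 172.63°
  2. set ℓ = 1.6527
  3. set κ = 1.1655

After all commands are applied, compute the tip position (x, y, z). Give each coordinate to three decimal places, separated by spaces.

-1.147 0.148 0.804

initial: κ=0.5477, φ=316.93°, ℓ=3.3692
cmd 1: set φ=172.63° → (κ,φ,ℓ)=(0.5477,172.63°,3.3692) → tip=(-2.3016,0.2977,1.7575)
cmd 2: set ℓ=1.6527 → (κ,φ,ℓ)=(0.5477,172.63°,1.6527) → tip=(-0.6925,0.0896,1.4361)
cmd 3: set κ=1.1655 → (κ,φ,ℓ)=(1.1655,172.63°,1.6527) → tip=(-1.1470,0.1484,0.8044)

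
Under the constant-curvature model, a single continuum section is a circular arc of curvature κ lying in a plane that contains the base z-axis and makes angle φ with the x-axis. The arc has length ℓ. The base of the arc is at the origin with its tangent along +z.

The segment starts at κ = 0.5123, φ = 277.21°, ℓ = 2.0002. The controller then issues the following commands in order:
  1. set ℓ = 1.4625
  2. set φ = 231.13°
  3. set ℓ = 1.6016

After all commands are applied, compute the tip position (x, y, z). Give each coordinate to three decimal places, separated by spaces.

initial: κ=0.5123, φ=277.21°, ℓ=2.0002
cmd 1: set ℓ=1.4625 → (κ,φ,ℓ)=(0.5123,277.21°,1.4625) → tip=(0.0656,-0.5186,1.3295)
cmd 2: set φ=231.13° → (κ,φ,ℓ)=(0.5123,231.13°,1.4625) → tip=(-0.3280,-0.4070,1.3295)
cmd 3: set ℓ=1.6016 → (κ,φ,ℓ)=(0.5123,231.13°,1.6016) → tip=(-0.3897,-0.4835,1.4278)

-0.390 -0.484 1.428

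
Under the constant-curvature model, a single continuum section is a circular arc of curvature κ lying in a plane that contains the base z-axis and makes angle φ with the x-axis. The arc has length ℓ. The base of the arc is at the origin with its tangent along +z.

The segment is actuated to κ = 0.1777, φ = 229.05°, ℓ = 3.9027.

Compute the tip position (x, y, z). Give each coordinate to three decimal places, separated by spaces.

-0.852 -0.982 3.597

θ = κ·ℓ = 0.1777 × 3.9027 = 0.69351 rad
ρ = (1 − cos θ)/κ = (1 − 0.76901)/0.1777 = 1.29990
z = sin θ / κ = 0.63924/0.1777 = 3.59730
x = ρ cos φ = 1.29990 × cos(229.05°) = -0.85196
y = ρ sin φ = 1.29990 × sin(229.05°) = -0.98179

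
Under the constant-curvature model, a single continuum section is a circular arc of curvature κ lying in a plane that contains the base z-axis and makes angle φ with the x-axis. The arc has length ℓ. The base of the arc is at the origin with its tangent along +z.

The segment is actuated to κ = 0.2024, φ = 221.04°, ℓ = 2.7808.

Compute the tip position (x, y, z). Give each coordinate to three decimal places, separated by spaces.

θ = κ·ℓ = 0.2024 × 2.7808 = 0.56283 rad
ρ = (1 − cos θ)/κ = (1 − 0.84575)/0.2024 = 0.76212
z = sin θ / κ = 0.53359/0.2024 = 2.63629
x = ρ cos φ = 0.76212 × cos(221.04°) = -0.57483
y = ρ sin φ = 0.76212 × sin(221.04°) = -0.50040

-0.575 -0.500 2.636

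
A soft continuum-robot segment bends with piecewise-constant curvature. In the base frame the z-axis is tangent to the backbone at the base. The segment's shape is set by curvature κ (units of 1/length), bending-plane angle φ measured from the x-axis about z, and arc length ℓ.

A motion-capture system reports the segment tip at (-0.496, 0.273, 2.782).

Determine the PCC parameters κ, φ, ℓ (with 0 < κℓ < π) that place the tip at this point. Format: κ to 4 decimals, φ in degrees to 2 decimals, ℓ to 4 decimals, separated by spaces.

ρ = √(x²+y²) = √(-0.496² + 0.273²) = 0.56617
φ = atan2(y, x) mod 360° = atan2(0.273, -0.496) = 151.1715°
|p|² = ρ² + z² = 0.56617² + 2.782² = 8.06007
κ = 2ρ / |p|² = 2×0.56617 / 8.06007 = 0.14049
θ = 2·atan2(ρ, z) = 2·atan2(0.56617, 2.782) = 0.40154 rad
ℓ = θ/κ = 0.40154/0.14049 = 2.85819

0.1405 151.17 2.8582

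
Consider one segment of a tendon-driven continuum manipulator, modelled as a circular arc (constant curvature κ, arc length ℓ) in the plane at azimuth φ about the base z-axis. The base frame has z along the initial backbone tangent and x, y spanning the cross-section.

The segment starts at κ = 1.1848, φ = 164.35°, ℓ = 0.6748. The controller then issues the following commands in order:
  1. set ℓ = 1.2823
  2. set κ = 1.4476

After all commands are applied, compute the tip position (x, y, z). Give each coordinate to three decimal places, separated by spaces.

-0.853 0.239 0.663

initial: κ=1.1848, φ=164.35°, ℓ=0.6748
cmd 1: set ℓ=1.2823 → (κ,φ,ℓ)=(1.1848,164.35°,1.2823) → tip=(-0.7709,0.2160,0.8429)
cmd 2: set κ=1.4476 → (κ,φ,ℓ)=(1.4476,164.35°,1.2823) → tip=(-0.8525,0.2388,0.6628)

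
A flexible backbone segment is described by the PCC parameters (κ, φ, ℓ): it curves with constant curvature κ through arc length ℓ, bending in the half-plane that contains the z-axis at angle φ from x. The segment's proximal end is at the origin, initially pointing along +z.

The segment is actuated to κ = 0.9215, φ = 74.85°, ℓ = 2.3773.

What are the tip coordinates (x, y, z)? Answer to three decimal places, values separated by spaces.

θ = κ·ℓ = 0.9215 × 2.3773 = 2.19068 rad
ρ = (1 − cos θ)/κ = (1 − -0.58094)/0.9215 = 1.71562
z = sin θ / κ = 0.81394/0.9215 = 0.88328
x = ρ cos φ = 1.71562 × cos(74.85°) = 0.44837
y = ρ sin φ = 1.71562 × sin(74.85°) = 1.65599

0.448 1.656 0.883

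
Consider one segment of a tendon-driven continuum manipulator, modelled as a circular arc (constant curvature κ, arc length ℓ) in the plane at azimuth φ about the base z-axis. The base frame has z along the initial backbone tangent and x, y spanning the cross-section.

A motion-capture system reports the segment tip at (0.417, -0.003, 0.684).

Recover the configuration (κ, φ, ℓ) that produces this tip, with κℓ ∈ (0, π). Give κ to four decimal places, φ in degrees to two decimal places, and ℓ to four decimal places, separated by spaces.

ρ = √(x²+y²) = √(0.417² + -0.003²) = 0.41701
φ = atan2(y, x) mod 360° = atan2(-0.003, 0.417) = 359.5878°
|p|² = ρ² + z² = 0.41701² + 0.684² = 0.64175
κ = 2ρ / |p|² = 2×0.41701 / 0.64175 = 1.29960
θ = 2·atan2(ρ, z) = 2·atan2(0.41701, 0.684) = 1.09499 rad
ℓ = θ/κ = 1.09499/1.29960 = 0.84256

1.2996 359.59 0.8426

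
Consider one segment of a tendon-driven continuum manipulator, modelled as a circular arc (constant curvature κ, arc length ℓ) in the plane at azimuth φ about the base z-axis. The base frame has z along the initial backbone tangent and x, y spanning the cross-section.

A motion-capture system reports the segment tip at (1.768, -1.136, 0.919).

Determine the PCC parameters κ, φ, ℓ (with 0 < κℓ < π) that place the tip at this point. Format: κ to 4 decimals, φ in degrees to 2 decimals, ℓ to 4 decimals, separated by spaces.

0.7989 327.28 2.9003

ρ = √(x²+y²) = √(1.768² + -1.136²) = 2.10150
φ = atan2(y, x) mod 360° = atan2(-1.136, 1.768) = 327.2779°
|p|² = ρ² + z² = 2.10150² + 0.919² = 5.26088
κ = 2ρ / |p|² = 2×2.10150 / 5.26088 = 0.79892
θ = 2·atan2(ρ, z) = 2·atan2(2.10150, 0.919) = 2.31710 rad
ℓ = θ/κ = 2.31710/0.79892 = 2.90030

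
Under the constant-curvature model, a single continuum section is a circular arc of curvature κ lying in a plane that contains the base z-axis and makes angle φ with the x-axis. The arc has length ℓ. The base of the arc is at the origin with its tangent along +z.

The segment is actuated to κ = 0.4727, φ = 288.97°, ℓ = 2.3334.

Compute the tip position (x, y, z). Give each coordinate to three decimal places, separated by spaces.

θ = κ·ℓ = 0.4727 × 2.3334 = 1.10300 rad
ρ = (1 − cos θ)/κ = (1 − 0.45092)/0.4727 = 1.16158
z = sin θ / κ = 0.89256/0.4727 = 1.88822
x = ρ cos φ = 1.16158 × cos(288.97°) = 0.37760
y = ρ sin φ = 1.16158 × sin(288.97°) = -1.09849

0.378 -1.098 1.888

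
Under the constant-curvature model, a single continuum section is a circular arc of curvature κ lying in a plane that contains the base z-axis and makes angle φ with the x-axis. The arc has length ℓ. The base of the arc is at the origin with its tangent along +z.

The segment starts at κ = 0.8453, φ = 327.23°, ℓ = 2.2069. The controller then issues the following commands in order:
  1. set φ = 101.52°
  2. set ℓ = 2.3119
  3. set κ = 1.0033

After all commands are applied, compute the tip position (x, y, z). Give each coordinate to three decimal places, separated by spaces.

initial: κ=0.8453, φ=327.23°, ℓ=2.2069
cmd 1: set φ=101.52° → (κ,φ,ℓ)=(0.8453,101.52°,2.2069) → tip=(-0.3049,1.4959,1.1320)
cmd 2: set ℓ=2.3119 → (κ,φ,ℓ)=(0.8453,101.52°,2.3119) → tip=(-0.3246,1.5929,1.0971)
cmd 3: set κ=1.0033 → (κ,φ,ℓ)=(1.0033,101.52°,2.3119) → tip=(-0.3346,1.6414,0.7301)

-0.335 1.641 0.730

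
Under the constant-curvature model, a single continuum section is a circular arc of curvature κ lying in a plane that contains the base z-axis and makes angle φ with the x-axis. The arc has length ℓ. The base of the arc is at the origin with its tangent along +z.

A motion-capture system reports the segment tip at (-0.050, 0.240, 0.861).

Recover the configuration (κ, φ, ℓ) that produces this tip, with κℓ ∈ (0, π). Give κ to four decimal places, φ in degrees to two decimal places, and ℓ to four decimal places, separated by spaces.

0.6118 101.77 0.9068

ρ = √(x²+y²) = √(-0.050² + 0.240²) = 0.24515
φ = atan2(y, x) mod 360° = atan2(0.240, -0.050) = 101.7683°
|p|² = ρ² + z² = 0.24515² + 0.861² = 0.80142
κ = 2ρ / |p|² = 2×0.24515 / 0.80142 = 0.61180
θ = 2·atan2(ρ, z) = 2·atan2(0.24515, 0.861) = 0.55478 rad
ℓ = θ/κ = 0.55478/0.61180 = 0.90681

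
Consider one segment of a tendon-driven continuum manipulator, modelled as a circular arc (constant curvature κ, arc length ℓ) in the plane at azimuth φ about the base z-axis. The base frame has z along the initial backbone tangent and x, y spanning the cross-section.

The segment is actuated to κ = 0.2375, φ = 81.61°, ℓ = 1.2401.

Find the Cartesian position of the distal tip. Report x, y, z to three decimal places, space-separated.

0.026 0.179 1.222

θ = κ·ℓ = 0.2375 × 1.2401 = 0.29452 rad
ρ = (1 − cos θ)/κ = (1 − 0.95694)/0.2375 = 0.18130
z = sin θ / κ = 0.29028/0.2375 = 1.22225
x = ρ cos φ = 0.18130 × cos(81.61°) = 0.02645
y = ρ sin φ = 0.18130 × sin(81.61°) = 0.17936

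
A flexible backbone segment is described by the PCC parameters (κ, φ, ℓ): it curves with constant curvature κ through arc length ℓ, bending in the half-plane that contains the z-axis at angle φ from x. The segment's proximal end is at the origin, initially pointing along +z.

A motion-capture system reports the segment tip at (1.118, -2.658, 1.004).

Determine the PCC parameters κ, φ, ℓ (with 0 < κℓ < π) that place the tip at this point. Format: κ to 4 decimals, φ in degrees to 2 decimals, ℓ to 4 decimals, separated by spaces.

0.6186 292.81 3.9953

ρ = √(x²+y²) = √(1.118² + -2.658²) = 2.88355
φ = atan2(y, x) mod 360° = atan2(-2.658, 1.118) = 292.8124°
|p|² = ρ² + z² = 2.88355² + 1.004² = 9.32290
κ = 2ρ / |p|² = 2×2.88355 / 9.32290 = 0.61860
θ = 2·atan2(ρ, z) = 2·atan2(2.88355, 1.004) = 2.47149 rad
ℓ = θ/κ = 2.47149/0.61860 = 3.99532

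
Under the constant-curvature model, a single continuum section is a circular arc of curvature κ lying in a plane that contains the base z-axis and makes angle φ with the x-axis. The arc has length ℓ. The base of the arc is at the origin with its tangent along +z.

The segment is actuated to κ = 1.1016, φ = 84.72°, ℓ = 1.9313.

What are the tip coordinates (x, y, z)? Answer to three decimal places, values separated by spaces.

0.128 1.382 0.771

θ = κ·ℓ = 1.1016 × 1.9313 = 2.12752 rad
ρ = (1 − cos θ)/κ = (1 − -0.52841)/1.1016 = 1.38744
z = sin θ / κ = 0.84899/1.1016 = 0.77069
x = ρ cos φ = 1.38744 × cos(84.72°) = 0.12768
y = ρ sin φ = 1.38744 × sin(84.72°) = 1.38156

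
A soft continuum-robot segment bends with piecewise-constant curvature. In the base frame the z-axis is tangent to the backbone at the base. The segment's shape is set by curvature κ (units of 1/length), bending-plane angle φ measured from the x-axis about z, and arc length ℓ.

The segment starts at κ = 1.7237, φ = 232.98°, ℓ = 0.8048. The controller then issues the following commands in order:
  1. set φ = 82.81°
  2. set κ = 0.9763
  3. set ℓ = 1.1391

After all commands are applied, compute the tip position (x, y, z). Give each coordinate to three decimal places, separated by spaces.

0.071 0.566 0.918

initial: κ=1.7237, φ=232.98°, ℓ=0.8048
cmd 1: set φ=82.81° → (κ,φ,ℓ)=(1.7237,82.81°,0.8048) → tip=(0.0594,0.4705,0.5704)
cmd 2: set κ=0.9763 → (κ,φ,ℓ)=(0.9763,82.81°,0.8048) → tip=(0.0376,0.2979,0.7245)
cmd 3: set ℓ=1.1391 → (κ,φ,ℓ)=(0.9763,82.81°,1.1391) → tip=(0.0714,0.5663,0.9184)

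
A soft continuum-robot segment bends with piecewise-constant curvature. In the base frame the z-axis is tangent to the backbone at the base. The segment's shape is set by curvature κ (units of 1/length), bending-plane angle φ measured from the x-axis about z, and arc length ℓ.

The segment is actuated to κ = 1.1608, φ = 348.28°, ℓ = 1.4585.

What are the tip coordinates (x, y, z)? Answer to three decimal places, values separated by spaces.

0.946 -0.196 0.855

θ = κ·ℓ = 1.1608 × 1.4585 = 1.69303 rad
ρ = (1 − cos θ)/κ = (1 − -0.12193)/1.1608 = 0.96651
z = sin θ / κ = 0.99254/1.1608 = 0.85505
x = ρ cos φ = 0.96651 × cos(348.28°) = 0.94636
y = ρ sin φ = 0.96651 × sin(348.28°) = -0.19633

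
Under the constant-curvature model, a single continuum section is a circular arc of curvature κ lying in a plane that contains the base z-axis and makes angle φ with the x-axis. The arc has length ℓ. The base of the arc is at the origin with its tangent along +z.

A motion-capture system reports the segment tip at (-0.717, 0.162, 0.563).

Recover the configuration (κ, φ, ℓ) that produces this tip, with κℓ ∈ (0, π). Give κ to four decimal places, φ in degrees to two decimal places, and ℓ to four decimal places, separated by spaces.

ρ = √(x²+y²) = √(-0.717² + 0.162²) = 0.73507
φ = atan2(y, x) mod 360° = atan2(0.162, -0.717) = 167.2683°
|p|² = ρ² + z² = 0.73507² + 0.563² = 0.85730
κ = 2ρ / |p|² = 2×0.73507 / 0.85730 = 1.71485
θ = 2·atan2(ρ, z) = 2·atan2(0.73507, 0.563) = 1.83438 rad
ℓ = θ/κ = 1.83438/1.71485 = 1.06970

1.7149 167.27 1.0697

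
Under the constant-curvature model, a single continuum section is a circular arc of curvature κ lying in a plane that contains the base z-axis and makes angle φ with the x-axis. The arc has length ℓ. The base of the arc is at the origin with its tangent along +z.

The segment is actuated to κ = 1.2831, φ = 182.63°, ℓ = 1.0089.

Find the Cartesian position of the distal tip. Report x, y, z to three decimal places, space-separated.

-0.566 -0.026 0.750

θ = κ·ℓ = 1.2831 × 1.0089 = 1.29452 rad
ρ = (1 − cos θ)/κ = (1 − 0.27278)/1.2831 = 0.56677
z = sin θ / κ = 0.96208/1.2831 = 0.74981
x = ρ cos φ = 0.56677 × cos(182.63°) = -0.56617
y = ρ sin φ = 0.56677 × sin(182.63°) = -0.02601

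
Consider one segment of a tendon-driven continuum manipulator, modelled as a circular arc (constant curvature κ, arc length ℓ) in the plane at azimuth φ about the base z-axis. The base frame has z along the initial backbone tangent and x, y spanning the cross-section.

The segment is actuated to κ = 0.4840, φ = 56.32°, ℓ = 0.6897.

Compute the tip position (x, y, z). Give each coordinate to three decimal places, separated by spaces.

0.063 0.095 0.677

θ = κ·ℓ = 0.4840 × 0.6897 = 0.33381 rad
ρ = (1 − cos θ)/κ = (1 − 0.94480)/0.4840 = 0.11405
z = sin θ / κ = 0.32765/0.4840 = 0.67696
x = ρ cos φ = 0.11405 × cos(56.32°) = 0.06325
y = ρ sin φ = 0.11405 × sin(56.32°) = 0.09491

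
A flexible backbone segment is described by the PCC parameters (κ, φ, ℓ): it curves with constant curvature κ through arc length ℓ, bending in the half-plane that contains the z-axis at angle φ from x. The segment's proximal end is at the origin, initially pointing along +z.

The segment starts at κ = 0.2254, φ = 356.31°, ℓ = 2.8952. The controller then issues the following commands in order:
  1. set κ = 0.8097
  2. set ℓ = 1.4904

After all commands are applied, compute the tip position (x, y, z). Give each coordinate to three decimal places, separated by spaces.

0.794 -0.051 1.154

initial: κ=0.2254, φ=356.31°, ℓ=2.8952
cmd 1: set κ=0.8097 → (κ,φ,ℓ)=(0.8097,356.31°,2.8952) → tip=(2.0935,-0.1350,0.8837)
cmd 2: set ℓ=1.4904 → (κ,φ,ℓ)=(0.8097,356.31°,1.4904) → tip=(0.7937,-0.0512,1.1541)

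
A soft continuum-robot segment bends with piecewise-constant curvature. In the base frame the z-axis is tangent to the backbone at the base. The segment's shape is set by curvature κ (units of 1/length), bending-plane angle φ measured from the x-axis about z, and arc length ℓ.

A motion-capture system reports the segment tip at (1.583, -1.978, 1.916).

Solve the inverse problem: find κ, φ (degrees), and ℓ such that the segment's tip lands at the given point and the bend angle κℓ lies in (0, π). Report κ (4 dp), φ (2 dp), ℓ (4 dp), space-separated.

ρ = √(x²+y²) = √(1.583² + -1.978²) = 2.53345
φ = atan2(y, x) mod 360° = atan2(-1.978, 1.583) = 308.6704°
|p|² = ρ² + z² = 2.53345² + 1.916² = 10.08943
κ = 2ρ / |p|² = 2×2.53345 / 10.08943 = 0.50220
θ = 2·atan2(ρ, z) = 2·atan2(2.53345, 1.916) = 1.84658 rad
ℓ = θ/κ = 1.84658/0.50220 = 3.67698

0.5022 308.67 3.6770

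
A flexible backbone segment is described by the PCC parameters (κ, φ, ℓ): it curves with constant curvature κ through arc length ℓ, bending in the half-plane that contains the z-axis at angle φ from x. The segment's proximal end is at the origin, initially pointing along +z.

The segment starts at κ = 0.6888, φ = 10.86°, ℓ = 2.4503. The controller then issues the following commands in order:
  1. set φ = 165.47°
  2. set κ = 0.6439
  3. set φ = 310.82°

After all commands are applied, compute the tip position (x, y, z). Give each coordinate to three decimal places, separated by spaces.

initial: κ=0.6888, φ=10.86°, ℓ=2.4503
cmd 1: set φ=165.47° → (κ,φ,ℓ)=(0.6888,165.47°,2.4503) → tip=(-1.5694,0.4067,1.4419)
cmd 2: set κ=0.6439 → (κ,φ,ℓ)=(0.6439,165.47°,2.4503) → tip=(-1.5138,0.3923,1.5530)
cmd 3: set φ=310.82° → (κ,φ,ℓ)=(0.6439,310.82°,2.4503) → tip=(1.0223,-1.1835,1.5530)

1.022 -1.183 1.553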